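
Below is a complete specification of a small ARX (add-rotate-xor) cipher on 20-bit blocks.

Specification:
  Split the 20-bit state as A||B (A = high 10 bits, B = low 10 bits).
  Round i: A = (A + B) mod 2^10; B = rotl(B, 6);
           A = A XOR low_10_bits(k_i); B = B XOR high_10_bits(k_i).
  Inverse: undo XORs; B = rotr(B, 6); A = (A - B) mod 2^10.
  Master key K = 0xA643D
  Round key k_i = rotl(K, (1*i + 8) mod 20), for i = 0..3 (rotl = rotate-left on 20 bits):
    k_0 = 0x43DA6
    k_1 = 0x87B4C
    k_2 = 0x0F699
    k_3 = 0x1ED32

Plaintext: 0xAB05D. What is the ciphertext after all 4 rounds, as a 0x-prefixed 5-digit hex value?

s_0 = plaintext = 0xAB05D
s_1 = Round(s_0, k_0) = 0xABE4A
s_2 = Round(s_1, k_1) = 0xED4BA
s_3 = Round(s_2, k_2) = 0xBDAB6
s_4 = Round(s_3, k_3) = 0x279D0

0x279D0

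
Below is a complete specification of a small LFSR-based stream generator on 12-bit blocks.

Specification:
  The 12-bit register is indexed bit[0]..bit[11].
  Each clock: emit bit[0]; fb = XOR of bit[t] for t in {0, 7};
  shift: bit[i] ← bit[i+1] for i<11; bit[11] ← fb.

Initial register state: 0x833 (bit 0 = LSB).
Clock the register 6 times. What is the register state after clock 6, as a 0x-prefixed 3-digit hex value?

reg_0 = 0x833
clock 1: out=1, reg = 0xC19
clock 2: out=1, reg = 0xE0C
clock 3: out=0, reg = 0x706
clock 4: out=0, reg = 0x383
clock 5: out=1, reg = 0x1C1
clock 6: out=1, reg = 0x0E0

0x0E0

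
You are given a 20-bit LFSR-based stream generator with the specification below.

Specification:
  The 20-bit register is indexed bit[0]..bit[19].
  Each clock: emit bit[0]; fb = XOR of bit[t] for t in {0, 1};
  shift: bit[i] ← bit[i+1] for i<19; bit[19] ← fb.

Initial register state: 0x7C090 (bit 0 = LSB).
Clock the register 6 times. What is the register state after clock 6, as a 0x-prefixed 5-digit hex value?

0x61F02

reg_0 = 0x7C090
clock 1: out=0, reg = 0x3E048
clock 2: out=0, reg = 0x1F024
clock 3: out=0, reg = 0x0F812
clock 4: out=0, reg = 0x87C09
clock 5: out=1, reg = 0xC3E04
clock 6: out=0, reg = 0x61F02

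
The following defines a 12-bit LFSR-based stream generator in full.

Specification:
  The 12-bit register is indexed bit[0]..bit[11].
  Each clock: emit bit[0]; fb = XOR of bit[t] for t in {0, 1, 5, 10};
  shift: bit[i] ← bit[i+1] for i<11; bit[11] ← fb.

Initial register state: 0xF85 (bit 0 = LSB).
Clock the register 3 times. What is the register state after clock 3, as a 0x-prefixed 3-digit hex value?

reg_0 = 0xF85
clock 1: out=1, reg = 0x7C2
clock 2: out=0, reg = 0x3E1
clock 3: out=1, reg = 0x1F0

0x1F0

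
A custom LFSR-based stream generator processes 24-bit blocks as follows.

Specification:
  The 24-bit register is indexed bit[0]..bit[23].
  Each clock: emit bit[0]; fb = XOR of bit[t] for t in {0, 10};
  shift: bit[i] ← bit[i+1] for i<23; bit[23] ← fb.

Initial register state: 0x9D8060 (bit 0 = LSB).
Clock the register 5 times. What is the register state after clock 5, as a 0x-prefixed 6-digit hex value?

0x04EC03

reg_0 = 0x9D8060
clock 1: out=0, reg = 0x4EC030
clock 2: out=0, reg = 0x276018
clock 3: out=0, reg = 0x13B00C
clock 4: out=0, reg = 0x09D806
clock 5: out=0, reg = 0x04EC03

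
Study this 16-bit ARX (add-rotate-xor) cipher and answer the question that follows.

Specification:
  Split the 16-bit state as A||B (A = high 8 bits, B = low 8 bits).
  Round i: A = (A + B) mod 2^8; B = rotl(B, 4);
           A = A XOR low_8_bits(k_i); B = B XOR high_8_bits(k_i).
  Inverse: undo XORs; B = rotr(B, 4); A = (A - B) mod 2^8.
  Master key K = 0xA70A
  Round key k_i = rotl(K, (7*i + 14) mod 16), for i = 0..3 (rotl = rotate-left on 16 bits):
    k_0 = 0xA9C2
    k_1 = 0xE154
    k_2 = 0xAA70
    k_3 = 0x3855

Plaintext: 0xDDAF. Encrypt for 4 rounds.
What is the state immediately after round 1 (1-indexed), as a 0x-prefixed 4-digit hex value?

0x4E53

s_0 = plaintext = 0xDDAF
s_1 = Round(s_0, k_0) = 0x4E53
s_2 = Round(s_1, k_1) = 0xF5D4
s_3 = Round(s_2, k_2) = 0xB9E7
s_4 = Round(s_3, k_3) = 0xF546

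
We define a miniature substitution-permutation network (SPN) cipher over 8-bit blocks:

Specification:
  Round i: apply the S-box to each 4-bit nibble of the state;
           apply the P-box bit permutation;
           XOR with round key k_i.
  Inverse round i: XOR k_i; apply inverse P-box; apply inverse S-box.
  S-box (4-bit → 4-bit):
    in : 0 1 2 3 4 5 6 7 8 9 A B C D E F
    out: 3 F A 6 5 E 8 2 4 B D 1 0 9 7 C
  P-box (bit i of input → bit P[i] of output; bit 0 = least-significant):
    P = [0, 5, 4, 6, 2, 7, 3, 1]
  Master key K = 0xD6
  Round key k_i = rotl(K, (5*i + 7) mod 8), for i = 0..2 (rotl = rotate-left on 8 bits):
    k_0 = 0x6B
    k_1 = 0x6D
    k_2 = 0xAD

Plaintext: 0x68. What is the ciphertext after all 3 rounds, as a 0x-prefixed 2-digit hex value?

s_0 = plaintext = 0x68
s_1 = Round(s_0, k_0) = 0x79
s_2 = Round(s_1, k_1) = 0x8C
s_3 = Round(s_2, k_2) = 0xA5

0xA5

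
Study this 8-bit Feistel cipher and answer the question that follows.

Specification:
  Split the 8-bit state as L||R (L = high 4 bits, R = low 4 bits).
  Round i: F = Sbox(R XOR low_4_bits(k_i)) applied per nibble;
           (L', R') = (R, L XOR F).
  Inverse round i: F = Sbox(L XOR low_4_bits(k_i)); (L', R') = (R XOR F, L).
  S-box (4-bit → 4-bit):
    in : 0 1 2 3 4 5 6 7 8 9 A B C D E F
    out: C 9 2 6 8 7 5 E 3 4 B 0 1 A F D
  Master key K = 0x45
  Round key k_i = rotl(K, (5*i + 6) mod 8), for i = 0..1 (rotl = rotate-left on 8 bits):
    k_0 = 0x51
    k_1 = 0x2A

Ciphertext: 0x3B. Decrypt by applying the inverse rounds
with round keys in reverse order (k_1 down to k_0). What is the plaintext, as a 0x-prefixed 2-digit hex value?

s_0 = ciphertext = 0x3B
s_1 = InvRound(s_0, k_1) = 0xF3
s_2 = InvRound(s_1, k_0) = 0xCF

0xCF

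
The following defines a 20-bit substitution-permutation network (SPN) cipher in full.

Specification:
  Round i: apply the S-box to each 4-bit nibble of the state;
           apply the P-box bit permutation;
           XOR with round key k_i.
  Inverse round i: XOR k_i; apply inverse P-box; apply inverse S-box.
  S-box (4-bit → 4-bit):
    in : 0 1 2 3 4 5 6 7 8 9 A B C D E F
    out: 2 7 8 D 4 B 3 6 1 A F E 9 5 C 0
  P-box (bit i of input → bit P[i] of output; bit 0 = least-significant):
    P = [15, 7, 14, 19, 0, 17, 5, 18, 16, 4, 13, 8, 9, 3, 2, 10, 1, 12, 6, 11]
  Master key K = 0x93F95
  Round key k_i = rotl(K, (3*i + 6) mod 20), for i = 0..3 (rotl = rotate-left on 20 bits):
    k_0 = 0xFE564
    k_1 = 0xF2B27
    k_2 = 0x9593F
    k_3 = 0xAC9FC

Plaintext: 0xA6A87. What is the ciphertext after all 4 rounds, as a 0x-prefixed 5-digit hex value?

0x9A96A

s_0 = plaintext = 0xA6A87
s_1 = Round(s_0, k_0) = 0xE9EBF
s_2 = Round(s_1, k_1) = 0x9064F
s_3 = Round(s_2, k_2) = 0x84107
s_4 = Round(s_3, k_3) = 0x9A96A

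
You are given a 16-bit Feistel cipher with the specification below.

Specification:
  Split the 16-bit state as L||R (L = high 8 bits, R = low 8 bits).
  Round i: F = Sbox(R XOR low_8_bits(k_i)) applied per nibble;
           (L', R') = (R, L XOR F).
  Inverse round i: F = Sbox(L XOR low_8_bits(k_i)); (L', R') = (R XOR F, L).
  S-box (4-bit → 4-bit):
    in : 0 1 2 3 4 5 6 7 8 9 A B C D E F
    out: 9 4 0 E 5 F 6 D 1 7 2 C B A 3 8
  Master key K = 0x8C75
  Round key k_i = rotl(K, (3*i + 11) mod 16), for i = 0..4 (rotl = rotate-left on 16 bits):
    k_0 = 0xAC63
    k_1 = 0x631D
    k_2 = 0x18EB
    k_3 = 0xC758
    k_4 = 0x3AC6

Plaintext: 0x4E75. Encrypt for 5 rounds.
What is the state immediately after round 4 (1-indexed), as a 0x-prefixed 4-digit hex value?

s_0 = plaintext = 0x4E75
s_1 = Round(s_0, k_0) = 0x7508
s_2 = Round(s_1, k_1) = 0x083A
s_3 = Round(s_2, k_2) = 0x3AAC
s_4 = Round(s_3, k_3) = 0xACBF
s_5 = Round(s_4, k_4) = 0xBF7B

0xACBF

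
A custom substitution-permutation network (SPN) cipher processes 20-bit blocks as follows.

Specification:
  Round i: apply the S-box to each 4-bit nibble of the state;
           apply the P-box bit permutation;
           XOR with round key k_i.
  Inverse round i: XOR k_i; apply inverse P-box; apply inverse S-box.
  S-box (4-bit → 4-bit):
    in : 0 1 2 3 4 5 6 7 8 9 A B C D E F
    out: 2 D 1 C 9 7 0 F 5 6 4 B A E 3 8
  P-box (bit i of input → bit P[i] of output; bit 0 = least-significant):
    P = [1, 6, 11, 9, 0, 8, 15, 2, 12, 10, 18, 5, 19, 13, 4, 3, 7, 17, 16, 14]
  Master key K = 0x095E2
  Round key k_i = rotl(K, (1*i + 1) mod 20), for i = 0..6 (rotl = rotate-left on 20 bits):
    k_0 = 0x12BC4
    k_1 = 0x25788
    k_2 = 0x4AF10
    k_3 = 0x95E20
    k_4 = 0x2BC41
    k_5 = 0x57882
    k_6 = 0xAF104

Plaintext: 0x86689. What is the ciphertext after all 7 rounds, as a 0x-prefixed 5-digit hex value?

0x74A92

s_0 = plaintext = 0x86689
s_1 = Round(s_0, k_0) = 0x0A305
s_2 = Round(s_1, k_1) = 0x45EFA
s_3 = Round(s_2, k_2) = 0xCD384
s_4 = Round(s_3, k_3) = 0xFBC1B
s_5 = Round(s_4, k_4) = 0xA5A2E
s_6 = Round(s_5, k_5) = 0x858D1
s_7 = Round(s_6, k_6) = 0x74A92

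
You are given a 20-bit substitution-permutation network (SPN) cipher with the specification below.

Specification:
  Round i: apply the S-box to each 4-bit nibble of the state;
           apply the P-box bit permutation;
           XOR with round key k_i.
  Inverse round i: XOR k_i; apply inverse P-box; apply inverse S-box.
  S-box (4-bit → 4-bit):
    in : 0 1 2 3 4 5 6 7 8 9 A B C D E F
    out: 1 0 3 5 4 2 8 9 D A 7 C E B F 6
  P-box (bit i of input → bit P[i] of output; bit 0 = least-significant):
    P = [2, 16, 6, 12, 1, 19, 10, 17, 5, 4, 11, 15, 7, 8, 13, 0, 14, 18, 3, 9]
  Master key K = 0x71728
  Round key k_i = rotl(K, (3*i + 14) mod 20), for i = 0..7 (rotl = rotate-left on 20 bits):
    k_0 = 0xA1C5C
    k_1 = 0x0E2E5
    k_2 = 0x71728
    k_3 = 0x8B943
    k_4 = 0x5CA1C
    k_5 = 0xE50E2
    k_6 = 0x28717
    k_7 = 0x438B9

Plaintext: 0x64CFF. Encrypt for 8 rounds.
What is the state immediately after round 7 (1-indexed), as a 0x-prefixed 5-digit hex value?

0x0B2F1

s_0 = plaintext = 0x64CFF
s_1 = Round(s_0, k_0) = 0x3B20C
s_2 = Round(s_1, k_1) = 0x1929E
s_3 = Round(s_2, k_2) = 0xC065D
s_4 = Round(s_3, k_3) = 0x52BCF
s_5 = Round(s_4, k_4) = 0xA47DC
s_6 = Round(s_5, k_5) = 0x1A088
s_7 = Round(s_6, k_6) = 0x0B2F1
s_8 = Round(s_7, k_7) = 0xC5C88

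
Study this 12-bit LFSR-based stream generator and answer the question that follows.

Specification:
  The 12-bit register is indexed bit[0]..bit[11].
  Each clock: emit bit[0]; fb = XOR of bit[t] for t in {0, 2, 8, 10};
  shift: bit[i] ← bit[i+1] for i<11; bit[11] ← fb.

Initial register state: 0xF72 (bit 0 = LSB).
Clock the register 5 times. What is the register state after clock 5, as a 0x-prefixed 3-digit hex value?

reg_0 = 0xF72
clock 1: out=0, reg = 0x7B9
clock 2: out=1, reg = 0xBDC
clock 3: out=0, reg = 0x5EE
clock 4: out=0, reg = 0xAF7
clock 5: out=1, reg = 0x57B

0x57B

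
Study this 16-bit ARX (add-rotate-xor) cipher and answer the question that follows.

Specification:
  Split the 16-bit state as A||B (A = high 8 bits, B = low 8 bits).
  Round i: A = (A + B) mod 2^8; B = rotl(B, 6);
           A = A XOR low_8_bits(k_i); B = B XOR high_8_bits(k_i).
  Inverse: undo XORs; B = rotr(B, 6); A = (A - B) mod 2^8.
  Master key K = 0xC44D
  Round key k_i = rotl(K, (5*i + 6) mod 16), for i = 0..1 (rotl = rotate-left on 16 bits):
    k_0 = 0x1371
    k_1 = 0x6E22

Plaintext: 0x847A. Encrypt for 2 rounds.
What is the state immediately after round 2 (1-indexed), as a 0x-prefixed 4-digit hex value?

0x3E0D

s_0 = plaintext = 0x847A
s_1 = Round(s_0, k_0) = 0x8F8D
s_2 = Round(s_1, k_1) = 0x3E0D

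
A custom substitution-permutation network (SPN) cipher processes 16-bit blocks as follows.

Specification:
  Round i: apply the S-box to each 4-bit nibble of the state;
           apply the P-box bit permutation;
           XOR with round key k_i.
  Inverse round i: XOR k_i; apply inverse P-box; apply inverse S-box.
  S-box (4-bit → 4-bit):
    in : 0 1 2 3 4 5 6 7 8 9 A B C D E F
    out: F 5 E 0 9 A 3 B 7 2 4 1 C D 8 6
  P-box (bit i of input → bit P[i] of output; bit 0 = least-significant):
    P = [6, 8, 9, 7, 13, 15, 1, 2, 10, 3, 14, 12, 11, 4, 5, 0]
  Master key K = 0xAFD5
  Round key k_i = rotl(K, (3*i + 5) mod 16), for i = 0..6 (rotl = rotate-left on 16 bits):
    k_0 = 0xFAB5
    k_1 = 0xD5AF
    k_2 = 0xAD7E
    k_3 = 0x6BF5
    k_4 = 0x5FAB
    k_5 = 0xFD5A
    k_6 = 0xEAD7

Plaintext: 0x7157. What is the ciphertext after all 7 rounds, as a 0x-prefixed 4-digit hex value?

0x908C

s_0 = plaintext = 0x7157
s_1 = Round(s_0, k_0) = 0x3760
s_2 = Round(s_1, k_1) = 0x6267
s_3 = Round(s_2, k_2) = 0x54A6
s_4 = Round(s_3, k_3) = 0x7EA6
s_5 = Round(s_4, k_4) = 0x46F8
s_6 = Round(s_5, k_5) = 0x7211
s_7 = Round(s_6, k_6) = 0x908C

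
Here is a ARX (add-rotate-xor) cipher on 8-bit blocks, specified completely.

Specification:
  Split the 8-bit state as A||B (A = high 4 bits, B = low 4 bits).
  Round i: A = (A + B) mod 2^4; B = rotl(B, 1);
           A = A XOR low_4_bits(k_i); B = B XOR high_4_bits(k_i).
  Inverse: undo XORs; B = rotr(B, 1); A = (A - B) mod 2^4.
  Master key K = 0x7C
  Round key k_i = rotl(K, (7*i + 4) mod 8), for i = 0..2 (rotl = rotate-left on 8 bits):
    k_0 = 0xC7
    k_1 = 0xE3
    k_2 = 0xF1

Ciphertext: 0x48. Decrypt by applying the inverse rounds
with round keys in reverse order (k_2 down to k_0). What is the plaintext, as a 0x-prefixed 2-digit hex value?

0x53

s_0 = ciphertext = 0x48
s_1 = InvRound(s_0, k_2) = 0xAB
s_2 = InvRound(s_1, k_1) = 0xFA
s_3 = InvRound(s_2, k_0) = 0x53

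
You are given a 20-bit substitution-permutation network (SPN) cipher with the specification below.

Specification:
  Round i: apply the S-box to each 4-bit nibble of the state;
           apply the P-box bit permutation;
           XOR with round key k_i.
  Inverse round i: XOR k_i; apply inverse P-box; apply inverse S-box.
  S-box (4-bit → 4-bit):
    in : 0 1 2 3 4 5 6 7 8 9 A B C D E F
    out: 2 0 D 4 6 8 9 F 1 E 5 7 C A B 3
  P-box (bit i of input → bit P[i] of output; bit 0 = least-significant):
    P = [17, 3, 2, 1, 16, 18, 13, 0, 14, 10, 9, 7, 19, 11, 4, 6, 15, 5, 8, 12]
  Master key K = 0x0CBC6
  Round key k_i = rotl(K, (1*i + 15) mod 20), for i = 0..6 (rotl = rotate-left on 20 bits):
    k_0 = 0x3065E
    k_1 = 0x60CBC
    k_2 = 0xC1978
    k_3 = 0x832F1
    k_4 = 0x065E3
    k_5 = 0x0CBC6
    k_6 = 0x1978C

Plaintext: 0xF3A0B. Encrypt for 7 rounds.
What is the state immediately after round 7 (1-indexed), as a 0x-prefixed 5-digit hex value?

s_0 = plaintext = 0xF3A0B
s_1 = Round(s_0, k_0) = 0x5C462
s_2 = Round(s_1, k_1) = 0x51AEB
s_3 = Round(s_2, k_2) = 0xB4B75
s_4 = Round(s_3, k_3) = 0xDDDC2
s_5 = Round(s_4, k_4) = 0x25904
s_6 = Round(s_5, k_5) = 0x45C0A
s_7 = Round(s_6, k_6) = 0x79468

0x79468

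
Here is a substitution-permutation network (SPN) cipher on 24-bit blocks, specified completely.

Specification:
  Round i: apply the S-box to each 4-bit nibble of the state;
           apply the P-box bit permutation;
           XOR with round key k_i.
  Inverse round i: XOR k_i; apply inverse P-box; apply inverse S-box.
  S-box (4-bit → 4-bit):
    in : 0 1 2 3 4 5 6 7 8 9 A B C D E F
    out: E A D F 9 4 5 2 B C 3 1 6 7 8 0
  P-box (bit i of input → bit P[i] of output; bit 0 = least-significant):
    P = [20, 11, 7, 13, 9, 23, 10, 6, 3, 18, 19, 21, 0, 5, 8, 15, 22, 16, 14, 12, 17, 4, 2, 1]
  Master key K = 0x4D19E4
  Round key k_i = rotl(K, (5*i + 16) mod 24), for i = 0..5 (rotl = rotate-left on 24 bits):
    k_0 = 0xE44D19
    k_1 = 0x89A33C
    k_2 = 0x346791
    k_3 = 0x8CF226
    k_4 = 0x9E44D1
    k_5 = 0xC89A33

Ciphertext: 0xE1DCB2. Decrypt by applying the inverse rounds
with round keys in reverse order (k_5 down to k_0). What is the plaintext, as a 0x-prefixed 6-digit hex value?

0x5CCE13

s_0 = ciphertext = 0xE1DCB2
s_1 = InvRound(s_0, k_5) = 0xFCB965
s_2 = InvRound(s_1, k_4) = 0xD20E50
s_3 = InvRound(s_2, k_3) = 0x321C98
s_4 = InvRound(s_3, k_2) = 0xB96AB1
s_5 = InvRound(s_4, k_1) = 0x5524FD
s_6 = InvRound(s_5, k_0) = 0x5CCE13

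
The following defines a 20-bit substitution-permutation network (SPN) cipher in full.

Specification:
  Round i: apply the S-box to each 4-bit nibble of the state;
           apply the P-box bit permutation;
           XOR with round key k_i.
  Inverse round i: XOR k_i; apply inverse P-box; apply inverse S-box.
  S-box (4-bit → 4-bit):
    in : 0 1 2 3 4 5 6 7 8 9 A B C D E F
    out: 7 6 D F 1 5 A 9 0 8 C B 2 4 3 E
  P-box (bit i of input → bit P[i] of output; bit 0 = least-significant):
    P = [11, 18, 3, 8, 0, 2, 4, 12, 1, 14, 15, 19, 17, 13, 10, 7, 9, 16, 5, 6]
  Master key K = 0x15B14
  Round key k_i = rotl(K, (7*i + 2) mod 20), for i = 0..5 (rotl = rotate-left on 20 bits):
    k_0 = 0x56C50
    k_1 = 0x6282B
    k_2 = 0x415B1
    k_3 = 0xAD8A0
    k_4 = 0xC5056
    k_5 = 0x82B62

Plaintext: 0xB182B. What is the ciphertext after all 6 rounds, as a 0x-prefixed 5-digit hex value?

s_0 = plaintext = 0xB182B
s_1 = Round(s_0, k_0) = 0x05301
s_2 = Round(s_1, k_1) = 0x9EE14
s_3 = Round(s_2, k_2) = 0x67DE7
s_4 = Round(s_3, k_3) = 0x95165
s_5 = Round(s_4, k_4) = 0xE8C1A
s_6 = Round(s_5, k_5) = 0x9687E

0x9687E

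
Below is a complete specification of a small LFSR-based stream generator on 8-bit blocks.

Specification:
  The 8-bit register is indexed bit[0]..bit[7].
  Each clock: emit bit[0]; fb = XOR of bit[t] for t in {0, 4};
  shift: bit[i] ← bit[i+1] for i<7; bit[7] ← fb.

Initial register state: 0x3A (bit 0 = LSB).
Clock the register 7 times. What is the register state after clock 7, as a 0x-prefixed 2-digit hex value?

0x52

reg_0 = 0x3A
clock 1: out=0, reg = 0x9D
clock 2: out=1, reg = 0x4E
clock 3: out=0, reg = 0x27
clock 4: out=1, reg = 0x93
clock 5: out=1, reg = 0x49
clock 6: out=1, reg = 0xA4
clock 7: out=0, reg = 0x52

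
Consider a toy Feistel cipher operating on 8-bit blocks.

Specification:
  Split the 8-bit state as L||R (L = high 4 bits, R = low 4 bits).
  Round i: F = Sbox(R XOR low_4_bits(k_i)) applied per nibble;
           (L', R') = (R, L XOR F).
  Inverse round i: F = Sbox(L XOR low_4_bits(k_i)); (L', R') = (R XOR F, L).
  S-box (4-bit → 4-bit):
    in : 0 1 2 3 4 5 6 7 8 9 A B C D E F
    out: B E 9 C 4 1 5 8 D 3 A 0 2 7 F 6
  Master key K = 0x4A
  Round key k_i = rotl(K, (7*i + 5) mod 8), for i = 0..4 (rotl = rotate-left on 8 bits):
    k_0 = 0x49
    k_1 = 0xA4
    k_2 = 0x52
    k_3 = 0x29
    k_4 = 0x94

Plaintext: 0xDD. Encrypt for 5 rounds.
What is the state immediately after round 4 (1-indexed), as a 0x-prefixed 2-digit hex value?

0x4D

s_0 = plaintext = 0xDD
s_1 = Round(s_0, k_0) = 0xD9
s_2 = Round(s_1, k_1) = 0x9A
s_3 = Round(s_2, k_2) = 0xA4
s_4 = Round(s_3, k_3) = 0x4D
s_5 = Round(s_4, k_4) = 0xD7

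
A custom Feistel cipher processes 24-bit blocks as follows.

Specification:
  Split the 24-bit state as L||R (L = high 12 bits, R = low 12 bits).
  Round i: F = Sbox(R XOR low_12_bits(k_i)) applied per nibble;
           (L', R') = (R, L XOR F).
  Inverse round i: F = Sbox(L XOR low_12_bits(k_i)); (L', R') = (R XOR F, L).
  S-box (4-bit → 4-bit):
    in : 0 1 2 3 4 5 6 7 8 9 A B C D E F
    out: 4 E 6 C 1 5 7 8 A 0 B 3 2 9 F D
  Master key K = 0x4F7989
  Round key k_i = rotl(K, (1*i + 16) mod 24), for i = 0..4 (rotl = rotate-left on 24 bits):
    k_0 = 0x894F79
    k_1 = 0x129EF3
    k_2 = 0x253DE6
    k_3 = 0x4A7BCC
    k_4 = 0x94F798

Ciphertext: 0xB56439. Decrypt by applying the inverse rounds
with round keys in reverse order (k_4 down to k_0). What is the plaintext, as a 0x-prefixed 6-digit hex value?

0x19976A

s_0 = ciphertext = 0xB56439
s_1 = InvRound(s_0, k_4) = 0x616B56
s_2 = InvRound(s_1, k_3) = 0x2CD616
s_3 = InvRound(s_2, k_2) = 0xB752CD
s_4 = InvRound(s_3, k_1) = 0x76AB75
s_5 = InvRound(s_4, k_0) = 0x19976A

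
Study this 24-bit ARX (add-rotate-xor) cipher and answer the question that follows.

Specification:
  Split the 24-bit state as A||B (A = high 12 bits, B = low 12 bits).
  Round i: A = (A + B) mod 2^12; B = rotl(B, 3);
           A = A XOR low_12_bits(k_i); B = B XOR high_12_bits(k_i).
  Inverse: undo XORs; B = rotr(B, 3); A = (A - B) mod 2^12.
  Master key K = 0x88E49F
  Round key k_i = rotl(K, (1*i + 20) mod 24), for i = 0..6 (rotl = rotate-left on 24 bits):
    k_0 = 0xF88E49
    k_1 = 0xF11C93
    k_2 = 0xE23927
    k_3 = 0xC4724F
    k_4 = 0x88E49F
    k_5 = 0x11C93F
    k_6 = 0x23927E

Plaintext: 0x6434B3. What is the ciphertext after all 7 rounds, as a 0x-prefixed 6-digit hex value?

0x32F4F7

s_0 = plaintext = 0x6434B3
s_1 = Round(s_0, k_0) = 0x4BFA12
s_2 = Round(s_1, k_1) = 0x242F84
s_3 = Round(s_2, k_2) = 0x8E1204
s_4 = Round(s_3, k_3) = 0x8AAC66
s_5 = Round(s_4, k_4) = 0x18FBB8
s_6 = Round(s_5, k_5) = 0x478CD9
s_7 = Round(s_6, k_6) = 0x32F4F7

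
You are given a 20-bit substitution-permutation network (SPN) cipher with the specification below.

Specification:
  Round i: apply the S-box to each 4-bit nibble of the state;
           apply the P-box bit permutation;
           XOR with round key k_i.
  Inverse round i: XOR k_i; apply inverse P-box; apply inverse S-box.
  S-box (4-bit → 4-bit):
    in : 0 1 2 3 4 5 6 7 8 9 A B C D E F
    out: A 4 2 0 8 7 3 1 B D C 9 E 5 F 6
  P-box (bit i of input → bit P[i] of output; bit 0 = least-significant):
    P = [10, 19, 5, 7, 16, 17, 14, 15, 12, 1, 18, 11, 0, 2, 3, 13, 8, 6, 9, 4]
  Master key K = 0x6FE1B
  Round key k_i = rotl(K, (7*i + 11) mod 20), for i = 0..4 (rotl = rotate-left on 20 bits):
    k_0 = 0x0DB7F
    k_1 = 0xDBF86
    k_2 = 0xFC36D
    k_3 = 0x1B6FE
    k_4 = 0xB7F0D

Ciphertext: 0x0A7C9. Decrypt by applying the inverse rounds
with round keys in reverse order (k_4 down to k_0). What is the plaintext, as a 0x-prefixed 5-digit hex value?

s_0 = ciphertext = 0x0A7C9
s_1 = InvRound(s_0, k_4) = 0x22BE0
s_2 = InvRound(s_1, k_3) = 0xBF887
s_3 = InvRound(s_2, k_2) = 0x5AE3A
s_4 = InvRound(s_3, k_1) = 0xBF73C
s_5 = InvRound(s_4, k_0) = 0x2B066

0x2B066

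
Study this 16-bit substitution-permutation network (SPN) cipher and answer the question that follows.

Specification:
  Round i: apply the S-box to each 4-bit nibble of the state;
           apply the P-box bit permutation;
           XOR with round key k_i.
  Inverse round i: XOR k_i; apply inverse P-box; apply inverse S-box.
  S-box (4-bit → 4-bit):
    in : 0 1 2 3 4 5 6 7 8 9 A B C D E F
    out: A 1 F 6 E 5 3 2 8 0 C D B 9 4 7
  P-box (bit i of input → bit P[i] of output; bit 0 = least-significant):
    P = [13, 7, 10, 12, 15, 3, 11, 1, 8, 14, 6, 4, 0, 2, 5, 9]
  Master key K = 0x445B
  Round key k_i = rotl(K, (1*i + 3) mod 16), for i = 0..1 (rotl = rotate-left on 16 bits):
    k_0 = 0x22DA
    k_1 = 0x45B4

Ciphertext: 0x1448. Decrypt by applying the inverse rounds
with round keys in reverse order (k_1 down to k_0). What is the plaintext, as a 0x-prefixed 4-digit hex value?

s_0 = ciphertext = 0x1448
s_1 = InvRound(s_0, k_1) = 0x3270
s_2 = InvRound(s_1, k_0) = 0xE900

0xE900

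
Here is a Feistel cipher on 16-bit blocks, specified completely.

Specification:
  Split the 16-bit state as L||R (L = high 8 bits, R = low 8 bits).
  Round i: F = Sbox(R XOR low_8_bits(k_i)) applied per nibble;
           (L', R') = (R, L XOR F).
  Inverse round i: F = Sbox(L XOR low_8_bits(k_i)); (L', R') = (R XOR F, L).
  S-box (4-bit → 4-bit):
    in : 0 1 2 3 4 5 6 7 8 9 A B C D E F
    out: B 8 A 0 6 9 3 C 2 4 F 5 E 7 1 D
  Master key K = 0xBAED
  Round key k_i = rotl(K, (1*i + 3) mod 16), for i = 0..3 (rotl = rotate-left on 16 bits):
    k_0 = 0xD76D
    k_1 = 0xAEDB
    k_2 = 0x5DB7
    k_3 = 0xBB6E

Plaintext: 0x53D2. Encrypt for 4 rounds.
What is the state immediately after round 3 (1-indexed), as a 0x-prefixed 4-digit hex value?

s_0 = plaintext = 0x53D2
s_1 = Round(s_0, k_0) = 0xD20E
s_2 = Round(s_1, k_1) = 0x0EAB
s_3 = Round(s_2, k_2) = 0xAB80
s_4 = Round(s_3, k_3) = 0x80BA

0xAB80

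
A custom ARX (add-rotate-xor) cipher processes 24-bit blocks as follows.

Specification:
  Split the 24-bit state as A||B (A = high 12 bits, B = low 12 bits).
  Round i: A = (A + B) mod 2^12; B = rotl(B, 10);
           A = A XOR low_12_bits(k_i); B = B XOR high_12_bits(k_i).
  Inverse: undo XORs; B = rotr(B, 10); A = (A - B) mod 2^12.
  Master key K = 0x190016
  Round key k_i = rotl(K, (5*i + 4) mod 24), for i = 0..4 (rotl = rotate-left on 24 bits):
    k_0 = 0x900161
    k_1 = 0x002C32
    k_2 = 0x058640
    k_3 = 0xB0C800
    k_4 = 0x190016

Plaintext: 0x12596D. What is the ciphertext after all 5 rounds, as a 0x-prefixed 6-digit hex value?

s_0 = plaintext = 0x12596D
s_1 = Round(s_0, k_0) = 0xBF3F5B
s_2 = Round(s_1, k_1) = 0x77CFD4
s_3 = Round(s_2, k_2) = 0x1103AD
s_4 = Round(s_3, k_3) = 0xCBDFE7
s_5 = Round(s_4, k_4) = 0xCB2E69

0xCB2E69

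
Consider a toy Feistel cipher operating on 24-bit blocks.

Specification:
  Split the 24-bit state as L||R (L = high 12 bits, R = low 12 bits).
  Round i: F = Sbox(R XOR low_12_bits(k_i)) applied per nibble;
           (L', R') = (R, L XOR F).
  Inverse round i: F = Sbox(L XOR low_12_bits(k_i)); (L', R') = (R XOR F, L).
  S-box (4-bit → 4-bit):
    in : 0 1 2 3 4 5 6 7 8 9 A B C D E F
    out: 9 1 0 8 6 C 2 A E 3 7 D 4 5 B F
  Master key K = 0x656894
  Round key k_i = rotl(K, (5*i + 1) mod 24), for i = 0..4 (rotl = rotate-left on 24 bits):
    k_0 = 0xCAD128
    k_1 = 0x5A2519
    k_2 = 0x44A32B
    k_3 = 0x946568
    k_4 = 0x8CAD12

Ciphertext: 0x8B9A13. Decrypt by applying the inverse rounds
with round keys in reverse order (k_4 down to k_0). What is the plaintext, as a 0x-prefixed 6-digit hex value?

s_0 = ciphertext = 0x8B9A13
s_1 = InvRound(s_0, k_4) = 0x66E8B9
s_2 = InvRound(s_1, k_3) = 0x02B66E
s_3 = InvRound(s_2, k_2) = 0xEF702B
s_4 = InvRound(s_3, k_1) = 0xD90EF7
s_5 = InvRound(s_4, k_0) = 0xA29D90

0xA29D90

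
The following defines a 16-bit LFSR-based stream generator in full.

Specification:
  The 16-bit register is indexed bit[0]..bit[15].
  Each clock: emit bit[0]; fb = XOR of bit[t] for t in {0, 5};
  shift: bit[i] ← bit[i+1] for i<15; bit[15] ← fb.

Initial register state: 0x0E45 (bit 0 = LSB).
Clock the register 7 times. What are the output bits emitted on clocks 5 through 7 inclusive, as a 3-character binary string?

reg_0 = 0x0E45
clock 1: out=1, reg = 0x8722
clock 2: out=0, reg = 0xC391
clock 3: out=1, reg = 0xE1C8
clock 4: out=0, reg = 0x70E4
clock 5: out=0, reg = 0xB872
clock 6: out=0, reg = 0xDC39
clock 7: out=1, reg = 0x6E1C

001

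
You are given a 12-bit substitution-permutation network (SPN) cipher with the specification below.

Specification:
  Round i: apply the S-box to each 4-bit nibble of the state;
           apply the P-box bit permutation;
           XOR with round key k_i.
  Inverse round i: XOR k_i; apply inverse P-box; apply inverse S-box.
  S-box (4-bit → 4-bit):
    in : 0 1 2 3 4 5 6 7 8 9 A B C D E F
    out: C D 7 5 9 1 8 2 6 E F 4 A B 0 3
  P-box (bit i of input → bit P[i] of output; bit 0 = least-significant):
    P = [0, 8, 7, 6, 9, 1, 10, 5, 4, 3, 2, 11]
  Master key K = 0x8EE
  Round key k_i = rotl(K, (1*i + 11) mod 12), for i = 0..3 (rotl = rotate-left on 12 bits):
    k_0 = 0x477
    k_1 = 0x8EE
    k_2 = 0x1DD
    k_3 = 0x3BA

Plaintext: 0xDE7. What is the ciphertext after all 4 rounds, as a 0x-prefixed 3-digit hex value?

s_0 = plaintext = 0xDE7
s_1 = Round(s_0, k_0) = 0xD6F
s_2 = Round(s_1, k_1) = 0x1D7
s_3 = Round(s_2, k_2) = 0xAEB
s_4 = Round(s_3, k_3) = 0xB26

0xB26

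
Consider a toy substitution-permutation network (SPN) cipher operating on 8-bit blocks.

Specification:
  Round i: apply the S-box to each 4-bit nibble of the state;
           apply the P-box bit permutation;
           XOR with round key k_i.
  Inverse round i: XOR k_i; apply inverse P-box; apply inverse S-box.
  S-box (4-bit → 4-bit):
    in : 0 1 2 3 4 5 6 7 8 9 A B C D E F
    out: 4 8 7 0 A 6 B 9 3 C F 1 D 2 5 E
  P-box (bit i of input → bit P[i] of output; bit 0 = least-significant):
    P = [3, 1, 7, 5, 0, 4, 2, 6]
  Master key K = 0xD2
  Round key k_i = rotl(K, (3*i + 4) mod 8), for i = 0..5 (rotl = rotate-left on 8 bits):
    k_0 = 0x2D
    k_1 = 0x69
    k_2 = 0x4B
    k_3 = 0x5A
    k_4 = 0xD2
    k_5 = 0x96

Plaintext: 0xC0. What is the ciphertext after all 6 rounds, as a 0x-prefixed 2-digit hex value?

0xCD

s_0 = plaintext = 0xC0
s_1 = Round(s_0, k_0) = 0xE8
s_2 = Round(s_1, k_1) = 0x66
s_3 = Round(s_2, k_2) = 0x30
s_4 = Round(s_3, k_3) = 0xDA
s_5 = Round(s_4, k_4) = 0x68
s_6 = Round(s_5, k_5) = 0xCD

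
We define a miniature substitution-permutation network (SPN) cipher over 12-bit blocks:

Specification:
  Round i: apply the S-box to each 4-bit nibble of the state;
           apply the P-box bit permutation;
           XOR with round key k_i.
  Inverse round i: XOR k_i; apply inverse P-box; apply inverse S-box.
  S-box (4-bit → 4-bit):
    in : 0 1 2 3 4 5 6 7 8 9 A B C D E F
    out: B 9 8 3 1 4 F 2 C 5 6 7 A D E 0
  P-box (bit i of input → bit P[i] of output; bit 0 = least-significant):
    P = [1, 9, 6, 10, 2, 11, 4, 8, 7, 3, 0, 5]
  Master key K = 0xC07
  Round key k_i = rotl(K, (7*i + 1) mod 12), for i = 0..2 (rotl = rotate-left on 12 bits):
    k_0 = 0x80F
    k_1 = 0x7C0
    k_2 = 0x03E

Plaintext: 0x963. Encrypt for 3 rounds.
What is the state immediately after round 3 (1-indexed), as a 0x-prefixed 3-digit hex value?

0x7B2

s_0 = plaintext = 0x963
s_1 = Round(s_0, k_0) = 0x398
s_2 = Round(s_1, k_1) = 0x31C
s_3 = Round(s_2, k_2) = 0x7B2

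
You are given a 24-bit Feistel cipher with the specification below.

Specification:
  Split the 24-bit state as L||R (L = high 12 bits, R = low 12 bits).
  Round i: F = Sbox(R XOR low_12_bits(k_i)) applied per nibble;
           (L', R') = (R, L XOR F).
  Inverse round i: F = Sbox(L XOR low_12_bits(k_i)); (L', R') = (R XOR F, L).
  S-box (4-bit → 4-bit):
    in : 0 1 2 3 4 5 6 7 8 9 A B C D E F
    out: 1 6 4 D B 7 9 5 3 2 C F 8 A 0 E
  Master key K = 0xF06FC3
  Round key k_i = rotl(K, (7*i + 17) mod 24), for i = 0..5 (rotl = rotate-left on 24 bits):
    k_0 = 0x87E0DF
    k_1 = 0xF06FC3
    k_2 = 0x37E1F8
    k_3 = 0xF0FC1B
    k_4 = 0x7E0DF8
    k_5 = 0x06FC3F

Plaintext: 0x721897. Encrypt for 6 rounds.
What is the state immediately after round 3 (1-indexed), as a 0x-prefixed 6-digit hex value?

0x7E1DF0

s_0 = plaintext = 0x721897
s_1 = Round(s_0, k_0) = 0x897492
s_2 = Round(s_1, k_1) = 0x4927E1
s_3 = Round(s_2, k_2) = 0x7E1DF0
s_4 = Round(s_3, k_3) = 0xDF01EE
s_5 = Round(s_4, k_4) = 0x1EE599
s_6 = Round(s_5, k_5) = 0x599327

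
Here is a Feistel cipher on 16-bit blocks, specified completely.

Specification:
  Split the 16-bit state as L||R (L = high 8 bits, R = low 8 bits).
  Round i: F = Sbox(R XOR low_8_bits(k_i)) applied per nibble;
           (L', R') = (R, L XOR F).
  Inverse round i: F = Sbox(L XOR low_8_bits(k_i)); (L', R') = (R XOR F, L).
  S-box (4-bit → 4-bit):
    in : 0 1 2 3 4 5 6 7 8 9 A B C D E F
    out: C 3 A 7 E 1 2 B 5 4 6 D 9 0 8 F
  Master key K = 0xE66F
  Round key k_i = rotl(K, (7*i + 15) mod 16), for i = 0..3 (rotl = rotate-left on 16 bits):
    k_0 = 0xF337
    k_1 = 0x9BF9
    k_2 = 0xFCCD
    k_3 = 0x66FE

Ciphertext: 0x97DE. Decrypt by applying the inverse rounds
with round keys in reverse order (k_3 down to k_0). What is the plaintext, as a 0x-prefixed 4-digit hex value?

s_0 = ciphertext = 0x97DE
s_1 = InvRound(s_0, k_3) = 0xFA97
s_2 = InvRound(s_1, k_2) = 0xECFA
s_3 = InvRound(s_2, k_1) = 0xCBEC
s_4 = InvRound(s_3, k_0) = 0x15CB

0x15CB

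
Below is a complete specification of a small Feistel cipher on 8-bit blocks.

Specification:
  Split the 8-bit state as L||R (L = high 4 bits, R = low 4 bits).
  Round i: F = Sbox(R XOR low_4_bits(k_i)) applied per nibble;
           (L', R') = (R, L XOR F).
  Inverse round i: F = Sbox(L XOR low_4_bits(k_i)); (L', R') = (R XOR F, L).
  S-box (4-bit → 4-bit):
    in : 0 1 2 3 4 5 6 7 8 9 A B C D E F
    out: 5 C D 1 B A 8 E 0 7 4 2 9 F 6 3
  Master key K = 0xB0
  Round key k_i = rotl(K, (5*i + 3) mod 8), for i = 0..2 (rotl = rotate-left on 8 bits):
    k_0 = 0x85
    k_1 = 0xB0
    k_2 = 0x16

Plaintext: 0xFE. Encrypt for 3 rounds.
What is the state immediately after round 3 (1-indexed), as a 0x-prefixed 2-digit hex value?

0x13

s_0 = plaintext = 0xFE
s_1 = Round(s_0, k_0) = 0xED
s_2 = Round(s_1, k_1) = 0xD1
s_3 = Round(s_2, k_2) = 0x13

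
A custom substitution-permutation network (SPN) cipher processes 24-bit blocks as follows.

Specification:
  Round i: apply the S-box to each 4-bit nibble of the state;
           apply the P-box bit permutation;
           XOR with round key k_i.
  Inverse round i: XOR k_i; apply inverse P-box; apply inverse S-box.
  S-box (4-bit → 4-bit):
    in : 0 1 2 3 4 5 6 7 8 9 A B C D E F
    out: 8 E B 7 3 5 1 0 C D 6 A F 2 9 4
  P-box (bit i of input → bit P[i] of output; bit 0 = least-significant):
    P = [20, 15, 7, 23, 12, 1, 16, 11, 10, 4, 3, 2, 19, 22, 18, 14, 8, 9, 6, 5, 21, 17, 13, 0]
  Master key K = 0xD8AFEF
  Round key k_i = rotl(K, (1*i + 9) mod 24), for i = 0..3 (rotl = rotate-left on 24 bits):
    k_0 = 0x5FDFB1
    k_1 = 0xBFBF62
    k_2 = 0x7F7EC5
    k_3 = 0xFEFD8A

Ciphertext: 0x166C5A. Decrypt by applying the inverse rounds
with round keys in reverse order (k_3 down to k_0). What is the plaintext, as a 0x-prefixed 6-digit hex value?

s_0 = ciphertext = 0x166C5A
s_1 = InvRound(s_0, k_3) = 0x654D61
s_2 = InvRound(s_1, k_2) = 0xA26065
s_3 = InvRound(s_2, k_1) = 0x049EC4
s_4 = InvRound(s_3, k_0) = 0xB92BF6

0xB92BF6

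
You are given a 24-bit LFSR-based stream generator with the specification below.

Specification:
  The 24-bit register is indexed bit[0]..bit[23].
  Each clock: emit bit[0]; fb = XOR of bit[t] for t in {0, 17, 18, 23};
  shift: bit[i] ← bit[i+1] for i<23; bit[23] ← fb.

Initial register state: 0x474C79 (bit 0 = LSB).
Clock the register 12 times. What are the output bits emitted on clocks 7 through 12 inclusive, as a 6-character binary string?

100011

reg_0 = 0x474C79
clock 1: out=1, reg = 0xA3A63C
clock 2: out=0, reg = 0x51D31E
clock 3: out=0, reg = 0x28E98F
clock 4: out=1, reg = 0x9474C7
clock 5: out=1, reg = 0xCA3A63
clock 6: out=1, reg = 0xE51D31
clock 7: out=1, reg = 0xF28E98
clock 8: out=0, reg = 0x79474C
clock 9: out=0, reg = 0x3CA3A6
clock 10: out=0, reg = 0x9E51D3
clock 11: out=1, reg = 0x4F28E9
clock 12: out=1, reg = 0xA79474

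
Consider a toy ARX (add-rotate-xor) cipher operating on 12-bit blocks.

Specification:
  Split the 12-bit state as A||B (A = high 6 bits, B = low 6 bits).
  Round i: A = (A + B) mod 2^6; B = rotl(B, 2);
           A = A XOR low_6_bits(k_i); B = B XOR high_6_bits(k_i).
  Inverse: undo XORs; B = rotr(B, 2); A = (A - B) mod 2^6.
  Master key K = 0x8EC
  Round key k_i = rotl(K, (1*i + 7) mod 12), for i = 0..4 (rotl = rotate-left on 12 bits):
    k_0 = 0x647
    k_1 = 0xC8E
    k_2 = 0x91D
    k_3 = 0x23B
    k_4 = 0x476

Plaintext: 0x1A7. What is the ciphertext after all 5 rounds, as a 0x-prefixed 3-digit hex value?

0x416

s_0 = plaintext = 0x1A7
s_1 = Round(s_0, k_0) = 0xA87
s_2 = Round(s_1, k_1) = 0xFEE
s_3 = Round(s_2, k_2) = 0xC1E
s_4 = Round(s_3, k_3) = 0xD71
s_5 = Round(s_4, k_4) = 0x416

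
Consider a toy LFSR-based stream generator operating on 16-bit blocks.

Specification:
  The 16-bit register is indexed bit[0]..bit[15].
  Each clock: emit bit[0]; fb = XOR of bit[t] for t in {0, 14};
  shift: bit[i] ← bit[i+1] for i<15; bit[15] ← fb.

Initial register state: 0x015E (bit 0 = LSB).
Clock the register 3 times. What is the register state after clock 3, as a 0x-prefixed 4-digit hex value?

0xC02B

reg_0 = 0x015E
clock 1: out=0, reg = 0x00AF
clock 2: out=1, reg = 0x8057
clock 3: out=1, reg = 0xC02B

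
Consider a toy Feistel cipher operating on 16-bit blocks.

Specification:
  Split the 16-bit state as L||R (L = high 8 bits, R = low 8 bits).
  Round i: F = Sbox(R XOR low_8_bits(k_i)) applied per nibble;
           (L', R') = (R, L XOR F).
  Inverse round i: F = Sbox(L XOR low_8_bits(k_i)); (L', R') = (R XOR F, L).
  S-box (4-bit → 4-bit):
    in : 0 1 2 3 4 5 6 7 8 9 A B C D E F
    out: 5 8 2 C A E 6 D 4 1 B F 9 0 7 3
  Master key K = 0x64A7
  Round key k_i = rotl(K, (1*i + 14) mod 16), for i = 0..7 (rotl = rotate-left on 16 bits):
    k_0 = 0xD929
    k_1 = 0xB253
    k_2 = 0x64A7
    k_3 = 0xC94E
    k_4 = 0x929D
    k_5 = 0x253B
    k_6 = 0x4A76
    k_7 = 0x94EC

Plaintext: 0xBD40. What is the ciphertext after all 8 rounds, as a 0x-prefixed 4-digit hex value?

0xE0C8

s_0 = plaintext = 0xBD40
s_1 = Round(s_0, k_0) = 0x40DC
s_2 = Round(s_1, k_1) = 0xDC03
s_3 = Round(s_2, k_2) = 0x0366
s_4 = Round(s_3, k_3) = 0x6627
s_5 = Round(s_4, k_4) = 0x279D
s_6 = Round(s_5, k_5) = 0x9D91
s_7 = Round(s_6, k_6) = 0x91E0
s_8 = Round(s_7, k_7) = 0xE0C8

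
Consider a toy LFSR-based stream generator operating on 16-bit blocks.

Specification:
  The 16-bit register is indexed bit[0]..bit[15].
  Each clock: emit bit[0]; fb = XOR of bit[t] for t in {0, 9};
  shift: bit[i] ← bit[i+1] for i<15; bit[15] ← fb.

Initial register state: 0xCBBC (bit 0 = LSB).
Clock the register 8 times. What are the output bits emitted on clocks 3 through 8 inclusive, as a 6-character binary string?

reg_0 = 0xCBBC
clock 1: out=0, reg = 0xE5DE
clock 2: out=0, reg = 0x72EF
clock 3: out=1, reg = 0x3977
clock 4: out=1, reg = 0x9CBB
clock 5: out=1, reg = 0xCE5D
clock 6: out=1, reg = 0x672E
clock 7: out=0, reg = 0xB397
clock 8: out=1, reg = 0x59CB

111101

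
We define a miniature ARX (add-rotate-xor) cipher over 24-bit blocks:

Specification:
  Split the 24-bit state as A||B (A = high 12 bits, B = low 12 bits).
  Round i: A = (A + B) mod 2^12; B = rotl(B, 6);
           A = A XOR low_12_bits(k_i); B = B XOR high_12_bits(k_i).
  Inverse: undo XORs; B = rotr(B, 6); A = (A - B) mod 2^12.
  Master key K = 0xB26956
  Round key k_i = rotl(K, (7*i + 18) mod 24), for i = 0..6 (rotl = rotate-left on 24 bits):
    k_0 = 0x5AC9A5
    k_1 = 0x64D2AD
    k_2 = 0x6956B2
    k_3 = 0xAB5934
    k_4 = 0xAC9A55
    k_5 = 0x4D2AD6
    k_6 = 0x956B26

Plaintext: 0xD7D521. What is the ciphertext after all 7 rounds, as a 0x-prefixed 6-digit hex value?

0x065252

s_0 = plaintext = 0xD7D521
s_1 = Round(s_0, k_0) = 0xB3BDF8
s_2 = Round(s_1, k_1) = 0xB9E87A
s_3 = Round(s_2, k_2) = 0x2AA834
s_4 = Round(s_3, k_3) = 0x3EA795
s_5 = Round(s_4, k_4) = 0x12AF97
s_6 = Round(s_5, k_5) = 0xA1712C
s_7 = Round(s_6, k_6) = 0x065252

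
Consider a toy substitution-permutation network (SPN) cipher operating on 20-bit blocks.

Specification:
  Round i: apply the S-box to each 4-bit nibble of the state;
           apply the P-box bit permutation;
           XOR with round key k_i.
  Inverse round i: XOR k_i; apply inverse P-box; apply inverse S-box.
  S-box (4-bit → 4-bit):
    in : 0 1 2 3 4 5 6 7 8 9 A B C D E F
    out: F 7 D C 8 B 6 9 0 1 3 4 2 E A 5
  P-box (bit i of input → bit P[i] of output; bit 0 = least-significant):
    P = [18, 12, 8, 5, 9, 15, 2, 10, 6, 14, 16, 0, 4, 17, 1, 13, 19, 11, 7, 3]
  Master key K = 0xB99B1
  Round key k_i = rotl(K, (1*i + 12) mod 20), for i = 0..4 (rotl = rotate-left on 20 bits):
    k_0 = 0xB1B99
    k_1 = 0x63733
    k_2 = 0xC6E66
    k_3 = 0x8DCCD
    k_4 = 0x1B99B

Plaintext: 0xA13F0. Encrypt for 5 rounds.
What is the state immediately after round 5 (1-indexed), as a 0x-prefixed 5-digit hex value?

0x42304

s_0 = plaintext = 0xA13F0
s_1 = Round(s_0, k_0) = 0x400AE
s_2 = Round(s_1, k_1) = 0x5C548
s_3 = Round(s_2, k_2) = 0x6222F
s_4 = Round(s_3, k_3) = 0xDF31A
s_5 = Round(s_4, k_4) = 0x42304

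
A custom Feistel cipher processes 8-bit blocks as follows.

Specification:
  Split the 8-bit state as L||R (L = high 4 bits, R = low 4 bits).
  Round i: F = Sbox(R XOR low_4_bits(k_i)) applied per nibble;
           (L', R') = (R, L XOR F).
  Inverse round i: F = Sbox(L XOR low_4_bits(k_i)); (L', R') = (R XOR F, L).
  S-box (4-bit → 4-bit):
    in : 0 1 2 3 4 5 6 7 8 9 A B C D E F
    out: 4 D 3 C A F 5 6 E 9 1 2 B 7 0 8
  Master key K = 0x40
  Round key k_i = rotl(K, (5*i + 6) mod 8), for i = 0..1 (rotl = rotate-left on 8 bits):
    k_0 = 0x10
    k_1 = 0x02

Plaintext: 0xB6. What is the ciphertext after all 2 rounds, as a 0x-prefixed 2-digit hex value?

0xED

s_0 = plaintext = 0xB6
s_1 = Round(s_0, k_0) = 0x6E
s_2 = Round(s_1, k_1) = 0xED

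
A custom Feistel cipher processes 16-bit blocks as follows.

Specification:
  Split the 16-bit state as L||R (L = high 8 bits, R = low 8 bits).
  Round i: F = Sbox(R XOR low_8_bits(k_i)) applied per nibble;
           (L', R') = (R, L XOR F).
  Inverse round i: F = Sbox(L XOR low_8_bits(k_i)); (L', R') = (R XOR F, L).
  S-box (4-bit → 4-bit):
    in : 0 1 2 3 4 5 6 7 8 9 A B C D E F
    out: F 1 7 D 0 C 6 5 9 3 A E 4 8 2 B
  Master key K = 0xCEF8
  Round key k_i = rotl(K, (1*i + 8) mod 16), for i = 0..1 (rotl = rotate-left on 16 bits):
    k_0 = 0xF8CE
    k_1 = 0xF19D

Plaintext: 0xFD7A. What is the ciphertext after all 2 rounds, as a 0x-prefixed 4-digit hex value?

s_0 = plaintext = 0xFD7A
s_1 = Round(s_0, k_0) = 0x7A1D
s_2 = Round(s_1, k_1) = 0x1DE5

0x1DE5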